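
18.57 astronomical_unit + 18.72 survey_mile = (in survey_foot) 9.114e+12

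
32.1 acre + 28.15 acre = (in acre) 60.25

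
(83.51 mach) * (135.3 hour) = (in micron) 1.385e+16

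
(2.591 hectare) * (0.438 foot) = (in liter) 3.459e+06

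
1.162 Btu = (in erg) 1.226e+10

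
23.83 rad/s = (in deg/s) 1365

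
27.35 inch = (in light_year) 7.343e-17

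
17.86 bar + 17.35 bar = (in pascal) 3.521e+06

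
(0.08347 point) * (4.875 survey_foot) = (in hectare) 4.375e-09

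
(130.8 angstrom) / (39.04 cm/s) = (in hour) 9.307e-12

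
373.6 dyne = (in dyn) 373.6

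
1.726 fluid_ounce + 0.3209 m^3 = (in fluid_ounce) 1.085e+04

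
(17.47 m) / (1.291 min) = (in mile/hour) 0.5045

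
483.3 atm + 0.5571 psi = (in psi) 7103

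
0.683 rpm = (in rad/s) 0.07152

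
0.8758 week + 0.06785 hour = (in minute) 8832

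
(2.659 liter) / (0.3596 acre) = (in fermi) 1.827e+09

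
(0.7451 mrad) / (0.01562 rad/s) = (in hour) 1.325e-05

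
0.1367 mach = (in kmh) 167.6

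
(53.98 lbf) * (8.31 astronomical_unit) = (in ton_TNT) 7.134e+04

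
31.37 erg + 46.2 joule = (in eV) 2.884e+20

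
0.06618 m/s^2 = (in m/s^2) 0.06618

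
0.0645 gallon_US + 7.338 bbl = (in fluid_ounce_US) 3.946e+04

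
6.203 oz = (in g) 175.9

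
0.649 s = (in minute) 0.01082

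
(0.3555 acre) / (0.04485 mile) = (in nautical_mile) 0.01076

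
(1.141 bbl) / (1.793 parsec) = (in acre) 8.102e-22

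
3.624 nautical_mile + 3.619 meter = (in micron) 6.715e+09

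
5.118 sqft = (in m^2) 0.4755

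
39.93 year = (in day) 1.457e+04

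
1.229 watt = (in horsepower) 0.001648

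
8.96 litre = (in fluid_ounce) 303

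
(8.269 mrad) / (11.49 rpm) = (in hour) 1.909e-06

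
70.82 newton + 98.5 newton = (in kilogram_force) 17.27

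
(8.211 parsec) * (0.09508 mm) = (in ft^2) 2.593e+14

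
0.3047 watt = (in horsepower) 0.0004086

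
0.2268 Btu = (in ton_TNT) 5.719e-08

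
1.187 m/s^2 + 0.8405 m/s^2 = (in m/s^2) 2.027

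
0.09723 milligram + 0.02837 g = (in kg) 2.847e-05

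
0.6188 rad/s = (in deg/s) 35.45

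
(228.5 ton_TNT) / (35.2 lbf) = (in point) 1.731e+13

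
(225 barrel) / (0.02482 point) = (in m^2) 4.085e+06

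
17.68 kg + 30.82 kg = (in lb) 106.9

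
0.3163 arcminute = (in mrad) 0.09201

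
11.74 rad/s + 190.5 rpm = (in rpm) 302.6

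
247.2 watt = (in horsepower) 0.3315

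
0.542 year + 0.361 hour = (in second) 1.709e+07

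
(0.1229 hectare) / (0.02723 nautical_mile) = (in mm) 2.437e+04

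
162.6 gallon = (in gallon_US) 162.6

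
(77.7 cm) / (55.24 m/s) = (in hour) 3.907e-06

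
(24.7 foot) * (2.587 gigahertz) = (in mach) 5.72e+07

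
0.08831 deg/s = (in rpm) 0.01472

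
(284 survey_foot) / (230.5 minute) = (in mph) 0.014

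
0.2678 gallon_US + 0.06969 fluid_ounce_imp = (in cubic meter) 0.001016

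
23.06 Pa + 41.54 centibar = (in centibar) 41.56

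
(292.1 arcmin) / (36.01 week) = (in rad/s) 3.901e-09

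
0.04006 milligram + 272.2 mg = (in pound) 0.0006002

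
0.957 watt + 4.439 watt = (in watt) 5.396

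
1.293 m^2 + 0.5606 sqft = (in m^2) 1.345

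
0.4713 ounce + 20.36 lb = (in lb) 20.39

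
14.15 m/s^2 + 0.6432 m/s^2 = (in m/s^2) 14.79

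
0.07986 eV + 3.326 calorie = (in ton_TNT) 3.326e-09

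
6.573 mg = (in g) 0.006573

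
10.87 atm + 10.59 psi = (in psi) 170.3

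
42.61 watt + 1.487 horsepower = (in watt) 1151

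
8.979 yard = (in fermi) 8.21e+15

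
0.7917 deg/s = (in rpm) 0.132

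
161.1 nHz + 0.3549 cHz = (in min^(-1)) 0.2129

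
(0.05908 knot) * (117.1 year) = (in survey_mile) 6.974e+04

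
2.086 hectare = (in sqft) 2.245e+05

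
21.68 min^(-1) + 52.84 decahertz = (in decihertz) 5288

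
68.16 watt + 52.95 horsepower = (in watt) 3.955e+04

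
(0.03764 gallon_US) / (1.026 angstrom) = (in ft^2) 1.495e+07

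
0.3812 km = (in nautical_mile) 0.2058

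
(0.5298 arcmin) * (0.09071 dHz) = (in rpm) 1.335e-05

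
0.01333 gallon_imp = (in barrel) 0.0003812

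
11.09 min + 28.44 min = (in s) 2372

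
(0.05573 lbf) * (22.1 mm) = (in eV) 3.419e+16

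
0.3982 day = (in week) 0.05689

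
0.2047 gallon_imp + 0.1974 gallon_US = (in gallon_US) 0.4432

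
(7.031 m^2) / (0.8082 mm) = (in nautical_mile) 4.697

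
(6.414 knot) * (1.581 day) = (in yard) 4.929e+05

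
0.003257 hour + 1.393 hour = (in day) 0.05818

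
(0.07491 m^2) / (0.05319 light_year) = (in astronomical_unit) 9.951e-28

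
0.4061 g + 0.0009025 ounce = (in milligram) 431.7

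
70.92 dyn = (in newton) 0.0007092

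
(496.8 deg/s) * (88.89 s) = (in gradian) 4.907e+04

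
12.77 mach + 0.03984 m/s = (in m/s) 4348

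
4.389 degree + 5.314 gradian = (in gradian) 10.19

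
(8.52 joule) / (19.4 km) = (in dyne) 43.92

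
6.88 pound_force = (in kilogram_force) 3.121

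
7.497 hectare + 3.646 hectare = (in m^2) 1.114e+05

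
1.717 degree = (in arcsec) 6181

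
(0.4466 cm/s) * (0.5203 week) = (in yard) 1537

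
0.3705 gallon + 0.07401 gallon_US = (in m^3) 0.001683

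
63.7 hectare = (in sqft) 6.857e+06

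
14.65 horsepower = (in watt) 1.092e+04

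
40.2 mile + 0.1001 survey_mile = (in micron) 6.486e+10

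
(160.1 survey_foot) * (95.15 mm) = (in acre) 0.001147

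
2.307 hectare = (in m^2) 2.307e+04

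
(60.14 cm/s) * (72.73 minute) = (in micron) 2.624e+09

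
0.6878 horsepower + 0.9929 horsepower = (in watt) 1253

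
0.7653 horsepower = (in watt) 570.7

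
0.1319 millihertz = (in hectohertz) 1.319e-06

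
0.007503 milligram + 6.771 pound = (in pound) 6.771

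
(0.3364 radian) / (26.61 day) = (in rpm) 1.397e-06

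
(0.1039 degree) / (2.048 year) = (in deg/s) 1.609e-09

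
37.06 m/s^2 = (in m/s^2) 37.06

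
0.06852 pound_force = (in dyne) 3.048e+04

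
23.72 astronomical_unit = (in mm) 3.548e+15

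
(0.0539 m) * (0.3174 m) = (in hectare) 1.711e-06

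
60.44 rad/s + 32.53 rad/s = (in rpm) 887.8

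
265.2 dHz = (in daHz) 2.652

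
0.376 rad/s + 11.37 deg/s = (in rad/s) 0.5744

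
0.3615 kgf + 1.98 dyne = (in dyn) 3.545e+05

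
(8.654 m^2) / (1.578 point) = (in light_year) 1.643e-12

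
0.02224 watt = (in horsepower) 2.982e-05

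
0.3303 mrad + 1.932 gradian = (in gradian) 1.953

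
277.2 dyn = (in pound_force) 0.0006232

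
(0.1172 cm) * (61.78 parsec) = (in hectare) 2.234e+11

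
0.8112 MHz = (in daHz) 8.112e+04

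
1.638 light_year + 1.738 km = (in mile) 9.629e+12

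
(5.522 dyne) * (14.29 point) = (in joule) 2.784e-07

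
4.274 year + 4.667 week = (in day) 1593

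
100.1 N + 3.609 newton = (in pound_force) 23.31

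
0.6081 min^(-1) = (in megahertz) 1.013e-08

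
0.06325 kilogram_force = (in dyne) 6.203e+04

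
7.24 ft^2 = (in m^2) 0.6726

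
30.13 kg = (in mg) 3.013e+07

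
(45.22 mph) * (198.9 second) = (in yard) 4397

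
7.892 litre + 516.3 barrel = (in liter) 8.209e+04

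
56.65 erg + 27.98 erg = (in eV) 5.282e+13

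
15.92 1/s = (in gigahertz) 1.592e-08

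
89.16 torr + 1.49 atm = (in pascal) 1.629e+05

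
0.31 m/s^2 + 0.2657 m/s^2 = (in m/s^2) 0.5757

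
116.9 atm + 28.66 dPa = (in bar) 118.4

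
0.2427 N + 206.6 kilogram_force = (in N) 2026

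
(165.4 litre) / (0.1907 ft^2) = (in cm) 933.6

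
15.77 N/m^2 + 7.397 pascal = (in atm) 0.0002286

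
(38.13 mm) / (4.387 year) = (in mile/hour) 6.165e-10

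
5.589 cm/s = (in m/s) 0.05589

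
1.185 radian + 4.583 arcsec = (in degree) 67.9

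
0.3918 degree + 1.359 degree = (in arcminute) 105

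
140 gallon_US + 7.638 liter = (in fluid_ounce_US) 1.818e+04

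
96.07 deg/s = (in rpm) 16.01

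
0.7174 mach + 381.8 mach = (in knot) 2.532e+05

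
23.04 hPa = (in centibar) 2.304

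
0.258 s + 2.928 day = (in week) 0.4183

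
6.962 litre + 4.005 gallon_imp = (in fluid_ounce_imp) 885.8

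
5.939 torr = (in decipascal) 7918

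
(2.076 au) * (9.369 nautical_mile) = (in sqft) 5.8e+16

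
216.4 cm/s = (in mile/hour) 4.841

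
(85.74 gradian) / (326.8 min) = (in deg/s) 0.003935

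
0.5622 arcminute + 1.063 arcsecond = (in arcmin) 0.5799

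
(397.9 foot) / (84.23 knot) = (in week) 4.628e-06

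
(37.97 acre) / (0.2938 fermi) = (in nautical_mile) 2.824e+17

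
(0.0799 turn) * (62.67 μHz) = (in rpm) 0.0003004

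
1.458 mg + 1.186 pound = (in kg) 0.538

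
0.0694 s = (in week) 1.147e-07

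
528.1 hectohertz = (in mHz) 5.281e+07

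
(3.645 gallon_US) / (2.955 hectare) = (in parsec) 1.513e-23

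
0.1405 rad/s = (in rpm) 1.342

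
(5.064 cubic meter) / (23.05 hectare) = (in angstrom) 2.197e+05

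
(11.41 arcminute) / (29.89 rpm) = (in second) 0.00106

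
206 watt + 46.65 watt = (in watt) 252.7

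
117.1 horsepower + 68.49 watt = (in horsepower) 117.2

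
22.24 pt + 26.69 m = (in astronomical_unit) 1.785e-10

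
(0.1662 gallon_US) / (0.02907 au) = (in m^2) 1.447e-13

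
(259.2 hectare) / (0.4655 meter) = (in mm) 5.568e+09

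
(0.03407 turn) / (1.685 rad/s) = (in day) 1.47e-06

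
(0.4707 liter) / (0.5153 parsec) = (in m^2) 2.96e-20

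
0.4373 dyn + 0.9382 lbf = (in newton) 4.173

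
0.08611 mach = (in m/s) 29.32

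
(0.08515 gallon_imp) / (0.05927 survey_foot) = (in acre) 5.295e-06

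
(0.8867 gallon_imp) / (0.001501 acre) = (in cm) 0.06636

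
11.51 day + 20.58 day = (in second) 2.773e+06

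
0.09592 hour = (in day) 0.003997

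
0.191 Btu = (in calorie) 48.16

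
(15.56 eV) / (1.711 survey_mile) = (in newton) 9.054e-22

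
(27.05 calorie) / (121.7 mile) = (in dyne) 57.79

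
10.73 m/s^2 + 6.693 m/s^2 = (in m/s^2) 17.42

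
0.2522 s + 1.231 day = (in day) 1.231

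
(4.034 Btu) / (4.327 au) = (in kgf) 6.705e-10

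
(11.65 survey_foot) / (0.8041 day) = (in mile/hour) 0.0001143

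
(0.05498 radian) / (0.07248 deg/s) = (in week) 7.186e-05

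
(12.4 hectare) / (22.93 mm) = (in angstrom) 5.408e+16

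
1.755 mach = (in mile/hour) 1337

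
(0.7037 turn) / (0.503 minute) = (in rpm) 1.399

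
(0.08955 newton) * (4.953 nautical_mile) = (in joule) 821.4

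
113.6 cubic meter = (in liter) 1.136e+05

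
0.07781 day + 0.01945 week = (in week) 0.03057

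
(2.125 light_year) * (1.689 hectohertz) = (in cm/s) 3.396e+20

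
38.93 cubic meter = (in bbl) 244.9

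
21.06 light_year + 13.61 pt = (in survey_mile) 1.238e+14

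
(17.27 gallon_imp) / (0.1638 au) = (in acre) 7.917e-16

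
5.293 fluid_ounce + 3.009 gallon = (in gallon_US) 3.05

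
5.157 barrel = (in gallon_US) 216.6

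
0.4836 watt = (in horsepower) 0.0006485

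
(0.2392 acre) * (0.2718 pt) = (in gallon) 24.52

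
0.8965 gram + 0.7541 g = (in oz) 0.05822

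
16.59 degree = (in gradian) 18.43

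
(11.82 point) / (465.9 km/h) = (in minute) 5.37e-07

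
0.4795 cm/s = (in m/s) 0.004795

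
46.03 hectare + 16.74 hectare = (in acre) 155.1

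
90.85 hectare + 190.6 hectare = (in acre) 695.5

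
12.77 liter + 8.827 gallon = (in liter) 46.18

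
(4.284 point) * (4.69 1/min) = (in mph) 0.0002643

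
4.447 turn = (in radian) 27.94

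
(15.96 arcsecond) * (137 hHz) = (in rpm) 10.12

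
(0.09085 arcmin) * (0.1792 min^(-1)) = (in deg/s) 4.522e-06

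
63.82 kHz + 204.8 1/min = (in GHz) 6.382e-05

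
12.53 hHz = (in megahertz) 0.001253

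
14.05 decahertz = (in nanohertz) 1.405e+11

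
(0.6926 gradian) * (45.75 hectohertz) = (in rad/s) 49.77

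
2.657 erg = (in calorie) 6.35e-08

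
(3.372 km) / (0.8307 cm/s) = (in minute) 6765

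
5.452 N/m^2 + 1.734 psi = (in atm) 0.118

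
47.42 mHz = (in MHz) 4.742e-08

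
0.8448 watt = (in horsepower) 0.001133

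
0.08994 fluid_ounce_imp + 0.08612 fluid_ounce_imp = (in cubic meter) 5.002e-06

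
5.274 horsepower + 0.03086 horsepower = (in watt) 3956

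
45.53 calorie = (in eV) 1.189e+21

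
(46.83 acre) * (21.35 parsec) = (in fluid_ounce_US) 4.222e+27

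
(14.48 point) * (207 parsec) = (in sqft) 3.512e+17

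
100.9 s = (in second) 100.9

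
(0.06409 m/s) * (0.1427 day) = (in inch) 3.111e+04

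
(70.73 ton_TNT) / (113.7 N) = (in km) 2.603e+06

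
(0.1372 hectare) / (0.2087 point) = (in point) 5.282e+10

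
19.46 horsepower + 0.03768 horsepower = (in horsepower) 19.5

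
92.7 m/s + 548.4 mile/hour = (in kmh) 1216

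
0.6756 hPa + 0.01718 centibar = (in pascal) 84.74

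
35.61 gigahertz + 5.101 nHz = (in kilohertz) 3.561e+07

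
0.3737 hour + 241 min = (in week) 0.02613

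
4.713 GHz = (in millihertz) 4.713e+12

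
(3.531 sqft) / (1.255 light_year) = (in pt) 7.832e-14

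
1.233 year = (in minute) 6.481e+05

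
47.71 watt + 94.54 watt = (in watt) 142.2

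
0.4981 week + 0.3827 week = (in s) 5.327e+05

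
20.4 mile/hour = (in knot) 17.73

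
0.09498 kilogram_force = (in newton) 0.9314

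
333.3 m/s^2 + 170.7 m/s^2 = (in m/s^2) 504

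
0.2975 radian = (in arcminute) 1023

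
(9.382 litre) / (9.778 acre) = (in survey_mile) 1.473e-10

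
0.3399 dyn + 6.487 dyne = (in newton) 6.827e-05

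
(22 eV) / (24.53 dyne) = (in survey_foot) 4.714e-14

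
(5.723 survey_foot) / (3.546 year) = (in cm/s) 1.56e-06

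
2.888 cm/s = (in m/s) 0.02888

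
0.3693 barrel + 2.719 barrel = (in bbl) 3.088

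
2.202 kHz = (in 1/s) 2202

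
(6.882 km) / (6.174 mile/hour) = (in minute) 41.56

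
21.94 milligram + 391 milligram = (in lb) 0.0009104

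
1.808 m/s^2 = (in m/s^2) 1.808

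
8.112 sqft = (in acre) 0.0001862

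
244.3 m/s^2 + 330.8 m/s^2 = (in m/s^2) 575.1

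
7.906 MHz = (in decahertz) 7.906e+05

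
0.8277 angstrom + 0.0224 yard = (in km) 2.048e-05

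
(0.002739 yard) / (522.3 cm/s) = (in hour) 1.332e-07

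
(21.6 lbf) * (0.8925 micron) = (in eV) 5.352e+14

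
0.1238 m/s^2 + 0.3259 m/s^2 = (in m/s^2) 0.4497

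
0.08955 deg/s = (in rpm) 0.01493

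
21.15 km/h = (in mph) 13.14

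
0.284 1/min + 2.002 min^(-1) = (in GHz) 3.81e-11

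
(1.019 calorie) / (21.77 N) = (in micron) 1.958e+05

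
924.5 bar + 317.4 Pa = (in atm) 912.4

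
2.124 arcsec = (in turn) 1.639e-06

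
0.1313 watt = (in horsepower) 0.0001761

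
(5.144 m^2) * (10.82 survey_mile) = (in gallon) 2.366e+07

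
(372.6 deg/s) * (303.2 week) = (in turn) 1.898e+08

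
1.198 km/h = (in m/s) 0.3328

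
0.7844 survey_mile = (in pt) 3.578e+06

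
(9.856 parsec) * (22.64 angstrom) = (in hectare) 6.885e+04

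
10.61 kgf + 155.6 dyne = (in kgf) 10.61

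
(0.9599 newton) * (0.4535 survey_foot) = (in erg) 1.327e+06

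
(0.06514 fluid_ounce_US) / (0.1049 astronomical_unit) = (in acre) 3.033e-20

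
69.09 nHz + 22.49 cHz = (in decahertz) 0.02249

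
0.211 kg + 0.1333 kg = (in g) 344.3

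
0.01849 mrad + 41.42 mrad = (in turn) 0.006595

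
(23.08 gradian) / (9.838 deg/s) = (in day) 2.444e-05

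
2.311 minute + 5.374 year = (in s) 1.695e+08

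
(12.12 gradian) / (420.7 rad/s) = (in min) 7.542e-06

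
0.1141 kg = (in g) 114.1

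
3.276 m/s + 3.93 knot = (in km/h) 19.07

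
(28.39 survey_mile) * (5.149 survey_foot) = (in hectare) 7.171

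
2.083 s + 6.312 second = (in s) 8.395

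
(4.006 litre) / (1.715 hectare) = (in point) 0.0006621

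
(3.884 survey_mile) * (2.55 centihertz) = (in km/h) 573.8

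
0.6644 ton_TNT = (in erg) 2.78e+16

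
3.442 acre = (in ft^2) 1.499e+05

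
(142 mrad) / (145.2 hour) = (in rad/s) 2.717e-07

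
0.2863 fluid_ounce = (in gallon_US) 0.002237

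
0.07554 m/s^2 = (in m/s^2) 0.07554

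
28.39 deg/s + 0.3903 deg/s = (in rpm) 4.797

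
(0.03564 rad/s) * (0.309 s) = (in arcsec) 2272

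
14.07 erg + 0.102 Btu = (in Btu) 0.102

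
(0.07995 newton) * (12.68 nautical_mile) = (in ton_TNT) 4.487e-07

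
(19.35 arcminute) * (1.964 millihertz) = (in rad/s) 1.105e-05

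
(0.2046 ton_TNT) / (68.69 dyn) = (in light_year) 0.0001317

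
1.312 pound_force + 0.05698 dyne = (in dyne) 5.836e+05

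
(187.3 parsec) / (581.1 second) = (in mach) 2.921e+13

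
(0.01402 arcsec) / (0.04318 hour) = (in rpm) 4.176e-09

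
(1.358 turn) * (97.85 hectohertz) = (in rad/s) 8.349e+04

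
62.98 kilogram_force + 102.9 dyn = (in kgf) 62.98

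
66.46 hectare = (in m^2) 6.646e+05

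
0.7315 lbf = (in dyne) 3.254e+05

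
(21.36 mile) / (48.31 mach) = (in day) 2.419e-05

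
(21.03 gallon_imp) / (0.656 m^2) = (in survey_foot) 0.4781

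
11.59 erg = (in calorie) 2.77e-07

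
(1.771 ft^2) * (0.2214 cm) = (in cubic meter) 0.0003643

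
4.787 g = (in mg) 4787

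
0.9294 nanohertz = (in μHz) 0.0009294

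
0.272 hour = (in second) 979.2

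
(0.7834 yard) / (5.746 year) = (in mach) 1.161e-11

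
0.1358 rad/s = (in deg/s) 7.781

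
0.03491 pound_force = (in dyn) 1.553e+04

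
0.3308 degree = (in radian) 0.005774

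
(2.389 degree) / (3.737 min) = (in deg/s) 0.01065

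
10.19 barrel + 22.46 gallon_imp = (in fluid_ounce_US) 5.823e+04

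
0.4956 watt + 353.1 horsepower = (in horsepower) 353.1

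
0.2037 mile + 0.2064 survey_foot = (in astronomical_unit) 2.192e-09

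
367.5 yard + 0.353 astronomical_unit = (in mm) 5.281e+13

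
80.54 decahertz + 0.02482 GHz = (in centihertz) 2.482e+09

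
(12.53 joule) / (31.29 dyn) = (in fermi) 4.004e+19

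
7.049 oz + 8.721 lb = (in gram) 4156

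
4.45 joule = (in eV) 2.777e+19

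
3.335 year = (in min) 1.753e+06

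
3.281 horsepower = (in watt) 2447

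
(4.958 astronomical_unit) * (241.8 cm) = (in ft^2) 1.93e+13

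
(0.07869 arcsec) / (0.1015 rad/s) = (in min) 6.264e-08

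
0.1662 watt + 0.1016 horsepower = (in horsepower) 0.1018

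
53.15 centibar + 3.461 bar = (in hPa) 3992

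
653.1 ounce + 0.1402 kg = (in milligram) 1.866e+07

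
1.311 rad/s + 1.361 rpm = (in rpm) 13.88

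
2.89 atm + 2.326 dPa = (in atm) 2.89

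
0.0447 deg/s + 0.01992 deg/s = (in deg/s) 0.06462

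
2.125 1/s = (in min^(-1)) 127.5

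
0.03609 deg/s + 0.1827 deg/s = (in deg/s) 0.2188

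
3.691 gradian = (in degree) 3.322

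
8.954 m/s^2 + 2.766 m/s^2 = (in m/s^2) 11.72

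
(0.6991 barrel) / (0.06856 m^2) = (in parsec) 5.254e-17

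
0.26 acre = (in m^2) 1052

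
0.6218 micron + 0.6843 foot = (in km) 0.0002086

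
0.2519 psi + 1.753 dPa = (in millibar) 17.37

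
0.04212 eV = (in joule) 6.748e-21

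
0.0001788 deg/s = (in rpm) 2.98e-05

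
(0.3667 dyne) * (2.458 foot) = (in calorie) 6.566e-07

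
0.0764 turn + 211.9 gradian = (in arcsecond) 7.856e+05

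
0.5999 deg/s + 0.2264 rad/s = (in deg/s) 13.57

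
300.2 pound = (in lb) 300.2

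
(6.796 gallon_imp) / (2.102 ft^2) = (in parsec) 5.127e-18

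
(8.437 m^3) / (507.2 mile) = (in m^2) 1.034e-05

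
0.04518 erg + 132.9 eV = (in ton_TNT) 1.08e-18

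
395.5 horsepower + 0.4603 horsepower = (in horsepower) 396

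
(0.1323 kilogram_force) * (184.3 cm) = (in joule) 2.391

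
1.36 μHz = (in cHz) 0.000136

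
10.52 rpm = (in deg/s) 63.12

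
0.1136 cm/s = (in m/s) 0.001136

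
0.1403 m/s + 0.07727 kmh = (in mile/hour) 0.3619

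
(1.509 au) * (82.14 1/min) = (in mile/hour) 6.913e+11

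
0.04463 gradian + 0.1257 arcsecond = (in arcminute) 2.412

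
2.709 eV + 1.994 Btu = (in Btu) 1.994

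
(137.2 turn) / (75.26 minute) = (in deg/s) 10.94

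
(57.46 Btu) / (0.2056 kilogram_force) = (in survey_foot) 9.865e+04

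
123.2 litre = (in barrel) 0.7749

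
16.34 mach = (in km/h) 2.003e+04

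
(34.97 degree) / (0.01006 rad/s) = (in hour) 0.01685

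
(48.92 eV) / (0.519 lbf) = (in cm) 3.395e-16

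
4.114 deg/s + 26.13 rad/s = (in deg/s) 1501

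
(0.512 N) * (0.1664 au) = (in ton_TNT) 3.046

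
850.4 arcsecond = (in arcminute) 14.17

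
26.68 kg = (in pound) 58.82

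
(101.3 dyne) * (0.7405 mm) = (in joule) 7.501e-07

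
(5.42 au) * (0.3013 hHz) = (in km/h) 8.795e+13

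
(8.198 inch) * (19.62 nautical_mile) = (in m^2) 7566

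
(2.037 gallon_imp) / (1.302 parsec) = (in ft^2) 2.481e-18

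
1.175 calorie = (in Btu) 0.00466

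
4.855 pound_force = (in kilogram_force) 2.202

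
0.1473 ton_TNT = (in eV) 3.847e+27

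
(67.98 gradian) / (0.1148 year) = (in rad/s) 2.95e-07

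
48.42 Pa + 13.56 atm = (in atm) 13.56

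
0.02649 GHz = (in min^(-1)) 1.589e+09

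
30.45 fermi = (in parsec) 9.868e-31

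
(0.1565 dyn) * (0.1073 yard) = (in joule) 1.536e-07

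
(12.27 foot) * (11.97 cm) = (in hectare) 4.477e-05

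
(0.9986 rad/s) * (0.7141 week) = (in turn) 6.864e+04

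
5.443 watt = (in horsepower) 0.007299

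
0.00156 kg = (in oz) 0.05503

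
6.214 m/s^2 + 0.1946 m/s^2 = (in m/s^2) 6.409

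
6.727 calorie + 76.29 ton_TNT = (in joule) 3.192e+11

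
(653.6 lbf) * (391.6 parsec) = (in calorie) 8.397e+21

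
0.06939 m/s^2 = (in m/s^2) 0.06939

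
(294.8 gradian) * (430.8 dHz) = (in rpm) 1905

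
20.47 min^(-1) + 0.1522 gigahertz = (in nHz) 1.522e+17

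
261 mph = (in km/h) 420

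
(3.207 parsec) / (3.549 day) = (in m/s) 3.227e+11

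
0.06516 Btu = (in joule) 68.75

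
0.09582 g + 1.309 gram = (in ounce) 0.04955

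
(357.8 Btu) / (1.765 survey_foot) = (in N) 7.017e+05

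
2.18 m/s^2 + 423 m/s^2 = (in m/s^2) 425.2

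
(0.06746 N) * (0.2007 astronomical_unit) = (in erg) 2.025e+16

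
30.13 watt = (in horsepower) 0.0404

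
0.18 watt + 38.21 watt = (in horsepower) 0.05148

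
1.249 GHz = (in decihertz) 1.249e+10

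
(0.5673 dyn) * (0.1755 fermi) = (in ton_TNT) 2.38e-31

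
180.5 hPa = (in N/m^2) 1.805e+04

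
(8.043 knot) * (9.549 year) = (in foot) 4.088e+09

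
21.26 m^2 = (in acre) 0.005253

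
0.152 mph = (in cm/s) 6.795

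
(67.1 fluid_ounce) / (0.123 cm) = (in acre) 0.0003987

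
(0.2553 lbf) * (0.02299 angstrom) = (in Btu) 2.475e-15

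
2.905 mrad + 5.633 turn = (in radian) 35.4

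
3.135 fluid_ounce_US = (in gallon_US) 0.02449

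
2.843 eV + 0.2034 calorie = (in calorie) 0.2034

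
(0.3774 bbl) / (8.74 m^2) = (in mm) 6.865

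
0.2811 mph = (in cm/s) 12.57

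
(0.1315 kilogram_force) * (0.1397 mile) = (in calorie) 69.29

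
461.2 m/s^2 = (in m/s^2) 461.2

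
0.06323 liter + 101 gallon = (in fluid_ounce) 1.293e+04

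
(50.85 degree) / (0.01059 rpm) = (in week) 0.001323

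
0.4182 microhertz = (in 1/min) 2.509e-05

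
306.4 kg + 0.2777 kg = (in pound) 676.1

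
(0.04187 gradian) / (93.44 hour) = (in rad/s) 1.955e-09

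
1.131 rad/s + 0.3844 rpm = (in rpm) 11.18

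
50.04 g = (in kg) 0.05004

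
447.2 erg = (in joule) 4.472e-05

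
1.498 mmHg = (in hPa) 1.997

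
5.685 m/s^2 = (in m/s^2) 5.685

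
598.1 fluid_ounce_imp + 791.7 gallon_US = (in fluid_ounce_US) 1.019e+05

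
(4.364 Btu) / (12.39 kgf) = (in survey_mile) 0.02355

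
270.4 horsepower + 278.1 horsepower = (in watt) 4.09e+05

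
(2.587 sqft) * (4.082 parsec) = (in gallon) 7.997e+18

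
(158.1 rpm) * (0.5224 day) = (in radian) 7.473e+05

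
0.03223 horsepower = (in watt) 24.03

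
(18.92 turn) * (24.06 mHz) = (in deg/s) 163.9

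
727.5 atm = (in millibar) 7.371e+05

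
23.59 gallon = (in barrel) 0.5617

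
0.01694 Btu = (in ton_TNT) 4.272e-09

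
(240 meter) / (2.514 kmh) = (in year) 1.09e-05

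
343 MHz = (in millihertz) 3.43e+11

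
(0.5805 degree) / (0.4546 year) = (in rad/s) 7.067e-10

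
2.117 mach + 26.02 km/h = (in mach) 2.138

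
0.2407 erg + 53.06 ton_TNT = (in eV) 1.386e+30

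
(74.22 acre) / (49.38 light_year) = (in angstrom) 0.006429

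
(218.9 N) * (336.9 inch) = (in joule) 1873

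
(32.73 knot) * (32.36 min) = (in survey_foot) 1.073e+05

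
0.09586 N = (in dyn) 9586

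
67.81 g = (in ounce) 2.392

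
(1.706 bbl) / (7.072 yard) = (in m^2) 0.04194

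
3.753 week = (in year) 0.07198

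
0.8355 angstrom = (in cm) 8.355e-09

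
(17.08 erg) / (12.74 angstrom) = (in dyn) 1.341e+08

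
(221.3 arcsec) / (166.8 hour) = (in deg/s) 1.024e-07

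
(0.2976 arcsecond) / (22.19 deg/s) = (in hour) 1.035e-09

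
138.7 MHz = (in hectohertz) 1.387e+06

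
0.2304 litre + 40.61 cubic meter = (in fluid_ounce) 1.373e+06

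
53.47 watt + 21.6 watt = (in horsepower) 0.1007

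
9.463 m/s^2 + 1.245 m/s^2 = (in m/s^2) 10.71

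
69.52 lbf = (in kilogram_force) 31.53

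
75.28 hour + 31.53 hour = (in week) 0.6358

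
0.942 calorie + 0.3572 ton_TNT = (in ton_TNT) 0.3572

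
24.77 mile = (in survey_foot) 1.308e+05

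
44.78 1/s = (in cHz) 4478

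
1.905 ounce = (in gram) 54.01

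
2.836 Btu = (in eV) 1.868e+22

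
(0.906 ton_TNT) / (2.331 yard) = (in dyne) 1.778e+14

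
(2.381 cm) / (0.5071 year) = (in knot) 2.894e-09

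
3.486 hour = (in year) 0.0003979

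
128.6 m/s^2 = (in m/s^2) 128.6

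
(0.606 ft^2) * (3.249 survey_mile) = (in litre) 2.944e+05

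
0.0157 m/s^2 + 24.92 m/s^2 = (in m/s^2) 24.94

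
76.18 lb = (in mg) 3.455e+07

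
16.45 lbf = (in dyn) 7.317e+06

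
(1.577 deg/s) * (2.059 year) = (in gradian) 1.138e+08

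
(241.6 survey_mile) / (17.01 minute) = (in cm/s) 3.81e+04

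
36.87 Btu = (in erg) 3.89e+11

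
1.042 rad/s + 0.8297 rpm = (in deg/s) 64.68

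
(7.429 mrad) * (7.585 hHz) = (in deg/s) 322.9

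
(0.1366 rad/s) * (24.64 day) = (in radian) 2.908e+05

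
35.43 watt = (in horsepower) 0.04751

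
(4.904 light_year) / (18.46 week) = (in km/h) 1.496e+10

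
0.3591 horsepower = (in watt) 267.8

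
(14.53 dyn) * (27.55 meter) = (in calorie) 0.0009567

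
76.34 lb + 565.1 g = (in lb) 77.59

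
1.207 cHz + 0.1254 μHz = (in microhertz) 1.207e+04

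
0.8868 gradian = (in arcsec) 2873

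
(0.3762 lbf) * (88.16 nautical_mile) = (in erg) 2.732e+12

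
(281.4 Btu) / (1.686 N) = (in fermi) 1.761e+20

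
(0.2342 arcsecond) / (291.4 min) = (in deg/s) 3.721e-09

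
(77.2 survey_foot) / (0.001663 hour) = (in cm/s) 393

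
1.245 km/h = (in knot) 0.6722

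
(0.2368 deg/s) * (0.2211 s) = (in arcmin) 3.141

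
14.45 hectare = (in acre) 35.71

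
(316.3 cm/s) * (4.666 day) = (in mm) 1.275e+09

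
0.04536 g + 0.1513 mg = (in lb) 0.0001003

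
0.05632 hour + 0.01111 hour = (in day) 0.00281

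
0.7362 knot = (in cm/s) 37.87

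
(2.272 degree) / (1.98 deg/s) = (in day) 1.328e-05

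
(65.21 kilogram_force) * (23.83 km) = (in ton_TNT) 0.003642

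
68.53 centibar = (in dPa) 6.853e+05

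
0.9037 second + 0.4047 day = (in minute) 582.8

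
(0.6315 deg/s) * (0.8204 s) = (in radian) 0.009042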